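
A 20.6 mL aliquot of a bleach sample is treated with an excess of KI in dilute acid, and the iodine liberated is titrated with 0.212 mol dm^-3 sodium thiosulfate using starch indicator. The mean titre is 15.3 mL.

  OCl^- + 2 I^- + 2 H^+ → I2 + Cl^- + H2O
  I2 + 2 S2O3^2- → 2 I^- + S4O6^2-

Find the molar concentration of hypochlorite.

0.0787 mol/L

n(S2O3^2-) = 0.0153 × 0.212 = 3.24 × 10^-3 mol
n(I2) = n(S2O3^2-)/2 = 1.62 × 10^-3 mol
n(OCl^-) in the aliquot = 1.62 × 10^-3 mol (1:1 ratio)
[OCl^-] = 1.62 × 10^-3 / 0.0206 = 0.0787 mol/L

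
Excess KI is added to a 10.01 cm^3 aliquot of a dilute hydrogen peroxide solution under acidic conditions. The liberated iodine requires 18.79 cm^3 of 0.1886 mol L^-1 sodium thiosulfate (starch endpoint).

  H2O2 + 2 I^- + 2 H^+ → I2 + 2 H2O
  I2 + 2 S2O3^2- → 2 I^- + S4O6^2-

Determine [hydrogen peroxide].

0.1770 mol/L

n(S2O3^2-) = 0.01879 × 0.1886 = 3.544 × 10^-3 mol
n(I2) = n(S2O3^2-)/2 = 1.772 × 10^-3 mol
n(H2O2) in the aliquot = 1.772 × 10^-3 mol (1:1 ratio)
[H2O2] = 1.772 × 10^-3 / 0.01001 = 0.1770 mol/L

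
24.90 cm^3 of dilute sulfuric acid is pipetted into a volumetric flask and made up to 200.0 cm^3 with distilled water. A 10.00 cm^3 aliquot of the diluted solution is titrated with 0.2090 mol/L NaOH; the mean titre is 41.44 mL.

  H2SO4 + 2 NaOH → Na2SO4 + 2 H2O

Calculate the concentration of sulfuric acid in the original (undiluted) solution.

n(NaOH) = 0.04144 × 0.2090 = 8.661 × 10^-3 mol
From the 1:2 ratio, n(H2SO4) in the aliquot = 1/2 × 8.661 × 10^-3 = 4.330 × 10^-3 mol
[H2SO4]_dilute = 4.330 × 10^-3 / 0.01000 = 0.4330 mol/L
Dilution factor = 200.0 / 24.90 = 8.032
[H2SO4]_stock = 0.4330 × 8.032 = 3.478 mol/L

3.478 mol/L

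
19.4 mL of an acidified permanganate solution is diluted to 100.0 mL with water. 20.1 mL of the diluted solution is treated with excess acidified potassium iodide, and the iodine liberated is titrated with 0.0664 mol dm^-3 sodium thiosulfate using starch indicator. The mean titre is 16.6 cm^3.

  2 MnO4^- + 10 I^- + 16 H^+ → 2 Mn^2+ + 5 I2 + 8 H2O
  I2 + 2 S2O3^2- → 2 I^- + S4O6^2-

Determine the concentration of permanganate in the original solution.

n(S2O3^2-) = 0.0166 × 0.0664 = 1.10 × 10^-3 mol
n(I2) = n(S2O3^2-)/2 = 5.51 × 10^-4 mol
From the 2:5 ratio, n(MnO4^-) in the aliquot = 2/5 × 5.51 × 10^-4 = 2.20 × 10^-4 mol
[MnO4^-]_dilute = 2.20 × 10^-4 / 0.0201 = 0.0110 mol/L
[MnO4^-]_original = 0.0110 × 100.0/19.4 = 0.0565 mol/L

0.0565 mol/L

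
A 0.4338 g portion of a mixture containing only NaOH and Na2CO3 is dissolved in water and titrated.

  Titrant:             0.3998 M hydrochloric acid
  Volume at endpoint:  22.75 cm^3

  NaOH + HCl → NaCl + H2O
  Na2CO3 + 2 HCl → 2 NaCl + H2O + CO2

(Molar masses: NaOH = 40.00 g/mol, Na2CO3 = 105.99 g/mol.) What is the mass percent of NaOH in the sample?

34.21 %

n(HCl) = 0.02275 × 0.3998 = 9.095 × 10^-3 mol
Let x = n(NaOH), y = n(Na2CO3).
Titrant: 1x + 2y = 9.095 × 10^-3;  mass: 40.00x + 105.99y = 0.4338
Solving, x = 3.710 × 10^-3 mol, y = 2.693 × 10^-3 mol
mass of NaOH = 3.710 × 10^-3 × 40.00 = 0.1484 g
% NaOH = 0.1484 / 0.4338 × 100 = 34.21 %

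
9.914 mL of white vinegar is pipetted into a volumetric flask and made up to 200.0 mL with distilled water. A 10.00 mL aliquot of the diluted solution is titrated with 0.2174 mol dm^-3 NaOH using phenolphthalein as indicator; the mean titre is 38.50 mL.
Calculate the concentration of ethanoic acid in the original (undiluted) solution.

CH3COOH + NaOH → CH3COONa + H2O
n(NaOH) = 0.03850 × 0.2174 = 8.370 × 10^-3 mol
n(CH3COOH) in the aliquot = 8.370 × 10^-3 mol (1:1 ratio)
[CH3COOH]_dilute = 8.370 × 10^-3 / 0.01000 = 0.8370 mol/L
Dilution factor = 200.0 / 9.914 = 20.17
[CH3COOH]_stock = 0.8370 × 20.17 = 16.89 mol/L

16.89 mol/L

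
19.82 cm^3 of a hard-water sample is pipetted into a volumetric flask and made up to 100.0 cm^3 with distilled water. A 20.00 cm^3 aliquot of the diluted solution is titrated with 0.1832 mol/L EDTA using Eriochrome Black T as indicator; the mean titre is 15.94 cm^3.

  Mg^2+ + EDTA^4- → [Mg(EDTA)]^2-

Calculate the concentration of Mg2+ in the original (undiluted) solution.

0.7367 mol/L

n(EDTA) = 0.01594 × 0.1832 = 2.920 × 10^-3 mol
n(Mg2+) in the aliquot = 2.920 × 10^-3 mol (1:1 ratio)
[Mg2+]_dilute = 2.920 × 10^-3 / 0.02000 = 0.1460 mol/L
Dilution factor = 100.0 / 19.82 = 5.045
[Mg2+]_stock = 0.1460 × 5.045 = 0.7367 mol/L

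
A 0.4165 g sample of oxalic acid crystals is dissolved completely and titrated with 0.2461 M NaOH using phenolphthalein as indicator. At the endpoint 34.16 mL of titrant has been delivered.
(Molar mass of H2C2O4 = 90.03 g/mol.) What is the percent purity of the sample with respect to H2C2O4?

90.86 %

H2C2O4 + 2 NaOH → Na2C2O4 + 2 H2O
n(NaOH) = 0.03416 L × 0.2461 mol/L = 8.407 × 10^-3 mol
From the 1:2 ratio, n(H2C2O4) = 1/2 × 8.407 × 10^-3 = 4.203 × 10^-3 mol
mass of H2C2O4 = 4.203 × 10^-3 × 90.03 g/mol = 0.3784 g
% H2C2O4 = 0.3784 / 0.4165 × 100 = 90.86 %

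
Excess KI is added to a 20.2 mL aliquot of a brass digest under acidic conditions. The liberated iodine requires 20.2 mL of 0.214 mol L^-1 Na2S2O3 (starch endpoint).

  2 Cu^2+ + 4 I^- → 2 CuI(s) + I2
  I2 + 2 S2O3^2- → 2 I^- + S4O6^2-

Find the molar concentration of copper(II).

0.214 mol/L

n(S2O3^2-) = 0.0202 × 0.214 = 4.32 × 10^-3 mol
n(I2) = n(S2O3^2-)/2 = 2.16 × 10^-3 mol
From the 2:1 ratio, n(Cu2+) in the aliquot = 2/1 × 2.16 × 10^-3 = 4.32 × 10^-3 mol
[Cu2+] = 4.32 × 10^-3 / 0.0202 = 0.214 mol/L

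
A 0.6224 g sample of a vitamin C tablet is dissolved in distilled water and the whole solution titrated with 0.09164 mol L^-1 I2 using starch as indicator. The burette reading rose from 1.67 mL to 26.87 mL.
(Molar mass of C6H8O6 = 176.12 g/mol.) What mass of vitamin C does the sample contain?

C6H8O6 + I2 → C6H6O6 + 2 HI
n(I2) = 0.02520 L × 0.09164 mol/L = 2.309 × 10^-3 mol
n(C6H8O6) = 2.309 × 10^-3 mol (1:1 ratio)
mass of C6H8O6 = 2.309 × 10^-3 × 176.12 g/mol = 0.4067 g

0.4067 g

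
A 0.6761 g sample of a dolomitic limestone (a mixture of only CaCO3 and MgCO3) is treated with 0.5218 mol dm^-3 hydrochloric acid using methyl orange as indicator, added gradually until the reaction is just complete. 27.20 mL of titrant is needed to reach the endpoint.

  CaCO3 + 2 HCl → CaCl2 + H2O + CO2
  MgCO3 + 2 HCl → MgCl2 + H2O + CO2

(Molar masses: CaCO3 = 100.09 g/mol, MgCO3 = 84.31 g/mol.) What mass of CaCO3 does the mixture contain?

0.4934 g

n(HCl) = 0.02720 × 0.5218 = 0.01419 mol
Let x = n(CaCO3), y = n(MgCO3).
Titrant: 2x + 2y = 0.01419;  mass: 100.09x + 84.31y = 0.6761
Solving, x = 4.930 × 10^-3 mol, y = 2.166 × 10^-3 mol
mass of CaCO3 = 4.930 × 10^-3 × 100.09 = 0.4934 g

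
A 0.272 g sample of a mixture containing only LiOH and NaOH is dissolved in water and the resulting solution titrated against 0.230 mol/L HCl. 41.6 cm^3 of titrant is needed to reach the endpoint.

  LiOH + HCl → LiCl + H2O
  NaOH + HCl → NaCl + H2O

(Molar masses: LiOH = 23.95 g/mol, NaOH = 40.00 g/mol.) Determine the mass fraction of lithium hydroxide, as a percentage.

60.7 %

n(HCl) = 0.0416 × 0.230 = 9.57 × 10^-3 mol
Let x = n(LiOH), y = n(NaOH).
Titrant: 1x + 1y = 9.57 × 10^-3;  mass: 23.95x + 40.00y = 0.272
Solving, x = 6.90 × 10^-3 mol, y = 2.67 × 10^-3 mol
mass of LiOH = 6.90 × 10^-3 × 23.95 = 0.165 g
% LiOH = 0.165 / 0.272 × 100 = 60.7 %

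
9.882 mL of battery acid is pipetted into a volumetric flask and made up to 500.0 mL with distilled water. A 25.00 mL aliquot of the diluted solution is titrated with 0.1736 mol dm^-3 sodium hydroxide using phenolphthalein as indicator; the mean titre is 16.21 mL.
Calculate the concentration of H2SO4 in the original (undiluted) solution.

2.848 mol/L

H2SO4 + 2 NaOH → Na2SO4 + 2 H2O
n(NaOH) = 0.01621 × 0.1736 = 2.814 × 10^-3 mol
From the 1:2 ratio, n(H2SO4) in the aliquot = 1/2 × 2.814 × 10^-3 = 1.407 × 10^-3 mol
[H2SO4]_dilute = 1.407 × 10^-3 / 0.02500 = 0.05628 mol/L
Dilution factor = 500.0 / 9.882 = 50.60
[H2SO4]_stock = 0.05628 × 50.60 = 2.848 mol/L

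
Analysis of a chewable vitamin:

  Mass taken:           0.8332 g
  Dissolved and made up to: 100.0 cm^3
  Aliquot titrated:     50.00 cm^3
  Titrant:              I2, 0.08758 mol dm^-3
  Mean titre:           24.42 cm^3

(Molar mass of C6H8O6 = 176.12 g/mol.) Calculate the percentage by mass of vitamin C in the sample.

C6H8O6 + I2 → C6H6O6 + 2 HI
n(I2) per titration = 0.02442 × 0.08758 = 2.139 × 10^-3 mol
n(C6H8O6) in each aliquot = 2.139 × 10^-3 mol (1:1 ratio)
n(C6H8O6) in the whole flask = 2.139 × 10^-3 × 100.0/50.00 = 4.277 × 10^-3 mol
mass of C6H8O6 = 4.277 × 10^-3 × 176.12 = 0.7533 g
% C6H8O6 = 0.7533 / 0.8332 × 100 = 90.41 %

90.41 %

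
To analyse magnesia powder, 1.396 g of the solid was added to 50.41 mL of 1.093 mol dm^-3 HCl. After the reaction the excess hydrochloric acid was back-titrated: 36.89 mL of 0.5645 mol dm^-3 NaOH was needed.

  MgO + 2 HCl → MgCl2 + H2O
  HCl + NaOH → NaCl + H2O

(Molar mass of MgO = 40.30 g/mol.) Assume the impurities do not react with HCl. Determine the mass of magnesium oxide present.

n(HCl) added = 0.05041 × 1.093 = 0.05510 mol
n(NaOH) used in back-titration = 0.03689 × 0.5645 = 0.02082 mol
n(HCl) left over = 0.02082 mol (1:1 ratio)
n(HCl) consumed by analyte = 0.05510 − 0.02082 = 0.03427 mol
From the 1:2 ratio, n(MgO) = 1/2 × 0.03427 = 0.01714 mol
mass of MgO = 0.01714 × 40.30 = 0.6906 g

0.6906 g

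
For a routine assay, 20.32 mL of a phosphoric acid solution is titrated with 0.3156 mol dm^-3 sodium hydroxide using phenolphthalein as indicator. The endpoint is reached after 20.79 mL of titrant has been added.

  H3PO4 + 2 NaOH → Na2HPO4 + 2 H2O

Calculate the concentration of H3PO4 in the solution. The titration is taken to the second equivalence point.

0.1614 mol/L

n(NaOH) = 0.02079 L × 0.3156 mol/L = 6.561 × 10^-3 mol
From the 1:2 mole ratio, n(H3PO4) = 1/2 × 6.561 × 10^-3 = 3.281 × 10^-3 mol
[H3PO4] = 3.281 × 10^-3 mol / 0.02032 L = 0.1614 mol/L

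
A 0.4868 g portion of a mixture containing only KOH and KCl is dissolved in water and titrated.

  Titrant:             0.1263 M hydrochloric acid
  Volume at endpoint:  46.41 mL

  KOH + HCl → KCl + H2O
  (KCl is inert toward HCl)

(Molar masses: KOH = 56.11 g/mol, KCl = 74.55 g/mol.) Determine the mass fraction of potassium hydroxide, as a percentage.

n(HCl) = 0.04641 × 0.1263 = 5.862 × 10^-3 mol
Let x = n(KOH), y = n(KCl).
Titrant: 1x = 5.862 × 10^-3;  mass: 56.11x + 74.55y = 0.4868
Solving, x = 5.862 × 10^-3 mol, y = 2.118 × 10^-3 mol
mass of KOH = 5.862 × 10^-3 × 56.11 = 0.3289 g
% KOH = 0.3289 / 0.4868 × 100 = 67.56 %

67.56 %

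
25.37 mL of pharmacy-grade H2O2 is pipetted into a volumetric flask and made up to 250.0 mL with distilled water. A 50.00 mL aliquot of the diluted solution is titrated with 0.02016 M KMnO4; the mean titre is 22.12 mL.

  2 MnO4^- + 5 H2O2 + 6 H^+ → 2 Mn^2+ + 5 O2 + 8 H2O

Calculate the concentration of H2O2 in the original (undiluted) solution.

0.2197 M

n(KMnO4) = 0.02212 × 0.02016 = 4.459 × 10^-4 mol
From the 5:2 ratio, n(H2O2) in the aliquot = 5/2 × 4.459 × 10^-4 = 1.115 × 10^-3 mol
[H2O2]_dilute = 1.115 × 10^-3 / 0.05000 = 0.02230 mol/L
Dilution factor = 250.0 / 25.37 = 9.854
[H2O2]_stock = 0.02230 × 9.854 = 0.2197 mol/L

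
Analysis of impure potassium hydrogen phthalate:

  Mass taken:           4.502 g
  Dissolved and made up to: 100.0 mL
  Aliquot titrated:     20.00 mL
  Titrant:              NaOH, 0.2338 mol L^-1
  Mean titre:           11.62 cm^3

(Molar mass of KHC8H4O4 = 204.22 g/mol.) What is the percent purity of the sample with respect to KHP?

61.62 %

KHC8H4O4 + NaOH → KNaC8H4O4 + H2O
n(NaOH) per titration = 0.01162 × 0.2338 = 2.717 × 10^-3 mol
n(KHC8H4O4) in each aliquot = 2.717 × 10^-3 mol (1:1 ratio)
n(KHC8H4O4) in the whole flask = 2.717 × 10^-3 × 100.0/20.00 = 0.01358 mol
mass of KHC8H4O4 = 0.01358 × 204.22 = 2.774 g
% KHC8H4O4 = 2.774 / 4.502 × 100 = 61.62 %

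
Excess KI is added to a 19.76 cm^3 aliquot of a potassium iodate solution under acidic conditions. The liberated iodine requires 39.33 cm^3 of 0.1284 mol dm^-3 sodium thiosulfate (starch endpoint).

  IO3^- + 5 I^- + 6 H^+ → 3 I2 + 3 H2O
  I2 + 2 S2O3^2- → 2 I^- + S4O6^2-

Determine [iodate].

n(S2O3^2-) = 0.03933 × 0.1284 = 5.050 × 10^-3 mol
n(I2) = n(S2O3^2-)/2 = 2.525 × 10^-3 mol
From the 1:3 ratio, n(IO3^-) in the aliquot = 1/3 × 2.525 × 10^-3 = 8.417 × 10^-4 mol
[IO3^-] = 8.417 × 10^-4 / 0.01976 = 0.04259 mol/L

0.04259 mol/L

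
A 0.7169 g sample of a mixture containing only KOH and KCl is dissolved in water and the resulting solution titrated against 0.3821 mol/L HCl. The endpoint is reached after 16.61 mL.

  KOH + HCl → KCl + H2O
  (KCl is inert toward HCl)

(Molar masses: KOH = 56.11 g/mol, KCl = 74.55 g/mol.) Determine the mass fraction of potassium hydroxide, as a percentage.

n(HCl) = 0.01661 × 0.3821 = 6.347 × 10^-3 mol
Let x = n(KOH), y = n(KCl).
Titrant: 1x = 6.347 × 10^-3;  mass: 56.11x + 74.55y = 0.7169
Solving, x = 6.347 × 10^-3 mol, y = 4.840 × 10^-3 mol
mass of KOH = 6.347 × 10^-3 × 56.11 = 0.3561 g
% KOH = 0.3561 / 0.7169 × 100 = 49.67 %

49.67 %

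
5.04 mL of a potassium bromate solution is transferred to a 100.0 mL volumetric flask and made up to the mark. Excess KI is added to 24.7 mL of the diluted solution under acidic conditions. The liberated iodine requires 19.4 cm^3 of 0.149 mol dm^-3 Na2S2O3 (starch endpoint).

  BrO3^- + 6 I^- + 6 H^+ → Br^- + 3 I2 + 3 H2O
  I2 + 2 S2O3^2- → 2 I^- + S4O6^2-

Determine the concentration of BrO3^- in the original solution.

0.387 mol/L

n(S2O3^2-) = 0.0194 × 0.149 = 2.89 × 10^-3 mol
n(I2) = n(S2O3^2-)/2 = 1.45 × 10^-3 mol
From the 1:3 ratio, n(BrO3^-) in the aliquot = 1/3 × 1.45 × 10^-3 = 4.82 × 10^-4 mol
[BrO3^-]_dilute = 4.82 × 10^-4 / 0.0247 = 0.0195 mol/L
[BrO3^-]_original = 0.0195 × 100.0/5.04 = 0.387 mol/L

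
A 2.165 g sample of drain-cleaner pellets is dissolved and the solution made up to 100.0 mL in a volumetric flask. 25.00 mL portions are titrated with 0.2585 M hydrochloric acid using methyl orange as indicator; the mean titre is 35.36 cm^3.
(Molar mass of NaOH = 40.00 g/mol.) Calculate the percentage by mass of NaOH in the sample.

67.55 %

NaOH + HCl → NaCl + H2O
n(HCl) per titration = 0.03536 × 0.2585 = 9.141 × 10^-3 mol
n(NaOH) in each aliquot = 9.141 × 10^-3 mol (1:1 ratio)
n(NaOH) in the whole flask = 9.141 × 10^-3 × 100.0/25.00 = 0.03656 mol
mass of NaOH = 0.03656 × 40.00 = 1.462 g
% NaOH = 1.462 / 2.165 × 100 = 67.55 %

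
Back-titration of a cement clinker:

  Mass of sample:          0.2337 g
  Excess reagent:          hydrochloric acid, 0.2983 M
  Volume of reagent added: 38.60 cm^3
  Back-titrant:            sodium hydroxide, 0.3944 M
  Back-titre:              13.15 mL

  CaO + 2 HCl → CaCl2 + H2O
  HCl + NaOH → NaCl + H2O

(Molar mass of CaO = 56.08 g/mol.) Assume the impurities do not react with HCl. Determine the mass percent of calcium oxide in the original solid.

75.93 %

n(HCl) added = 0.03860 × 0.2983 = 0.01151 mol
n(NaOH) used in back-titration = 0.01315 × 0.3944 = 5.186 × 10^-3 mol
n(HCl) left over = 5.186 × 10^-3 mol (1:1 ratio)
n(HCl) consumed by analyte = 0.01151 − 5.186 × 10^-3 = 6.328 × 10^-3 mol
From the 1:2 ratio, n(CaO) = 1/2 × 6.328 × 10^-3 = 3.164 × 10^-3 mol
mass of CaO = 3.164 × 10^-3 × 56.08 = 0.1774 g
% CaO = 0.1774 / 0.2337 × 100 = 75.93 %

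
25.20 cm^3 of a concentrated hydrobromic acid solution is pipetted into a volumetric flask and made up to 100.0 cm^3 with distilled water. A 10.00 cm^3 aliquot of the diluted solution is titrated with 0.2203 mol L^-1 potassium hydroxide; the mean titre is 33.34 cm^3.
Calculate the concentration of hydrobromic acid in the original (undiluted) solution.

HBr + KOH → KBr + H2O
n(KOH) = 0.03334 × 0.2203 = 7.345 × 10^-3 mol
n(HBr) in the aliquot = 7.345 × 10^-3 mol (1:1 ratio)
[HBr]_dilute = 7.345 × 10^-3 / 0.01000 = 0.7345 mol/L
Dilution factor = 100.0 / 25.20 = 3.968
[HBr]_stock = 0.7345 × 3.968 = 2.915 mol/L

2.915 mol/L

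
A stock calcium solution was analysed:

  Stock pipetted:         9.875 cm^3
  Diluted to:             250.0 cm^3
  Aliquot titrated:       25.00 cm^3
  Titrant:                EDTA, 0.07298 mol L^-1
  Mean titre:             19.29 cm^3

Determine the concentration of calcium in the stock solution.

1.426 mol/L

Ca^2+ + EDTA^4- → [Ca(EDTA)]^2-
n(EDTA) = 0.01929 × 0.07298 = 1.408 × 10^-3 mol
n(Ca2+) in the aliquot = 1.408 × 10^-3 mol (1:1 ratio)
[Ca2+]_dilute = 1.408 × 10^-3 / 0.02500 = 0.05631 mol/L
Dilution factor = 250.0 / 9.875 = 25.32
[Ca2+]_stock = 0.05631 × 25.32 = 1.426 mol/L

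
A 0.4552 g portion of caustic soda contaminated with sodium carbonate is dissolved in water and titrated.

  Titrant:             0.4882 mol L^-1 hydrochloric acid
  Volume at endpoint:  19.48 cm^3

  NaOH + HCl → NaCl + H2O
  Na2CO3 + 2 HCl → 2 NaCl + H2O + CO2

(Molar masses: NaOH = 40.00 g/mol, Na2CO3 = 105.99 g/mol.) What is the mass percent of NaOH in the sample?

n(HCl) = 0.01948 × 0.4882 = 9.510 × 10^-3 mol
Let x = n(NaOH), y = n(Na2CO3).
Titrant: 1x + 2y = 9.510 × 10^-3;  mass: 40.00x + 105.99y = 0.4552
Solving, x = 3.754 × 10^-3 mol, y = 2.878 × 10^-3 mol
mass of NaOH = 3.754 × 10^-3 × 40.00 = 0.1502 g
% NaOH = 0.1502 / 0.4552 × 100 = 32.99 %

32.99 %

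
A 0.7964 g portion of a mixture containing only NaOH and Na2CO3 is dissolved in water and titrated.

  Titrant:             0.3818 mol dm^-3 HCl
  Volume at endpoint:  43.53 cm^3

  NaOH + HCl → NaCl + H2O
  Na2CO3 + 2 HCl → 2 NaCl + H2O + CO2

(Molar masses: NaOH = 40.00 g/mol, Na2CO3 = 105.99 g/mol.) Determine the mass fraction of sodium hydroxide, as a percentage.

32.61 %

n(HCl) = 0.04353 × 0.3818 = 0.01662 mol
Let x = n(NaOH), y = n(Na2CO3).
Titrant: 1x + 2y = 0.01662;  mass: 40.00x + 105.99y = 0.7964
Solving, x = 6.492 × 10^-3 mol, y = 5.064 × 10^-3 mol
mass of NaOH = 6.492 × 10^-3 × 40.00 = 0.2597 g
% NaOH = 0.2597 / 0.7964 × 100 = 32.61 %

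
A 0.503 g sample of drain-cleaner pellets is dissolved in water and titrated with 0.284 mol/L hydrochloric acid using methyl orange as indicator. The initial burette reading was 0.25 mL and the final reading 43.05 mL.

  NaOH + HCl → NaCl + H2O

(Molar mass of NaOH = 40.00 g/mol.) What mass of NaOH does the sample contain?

n(HCl) = 0.0428 L × 0.284 mol/L = 0.0122 mol
n(NaOH) = 0.0122 mol (1:1 ratio)
mass of NaOH = 0.0122 × 40.00 g/mol = 0.486 g

0.486 g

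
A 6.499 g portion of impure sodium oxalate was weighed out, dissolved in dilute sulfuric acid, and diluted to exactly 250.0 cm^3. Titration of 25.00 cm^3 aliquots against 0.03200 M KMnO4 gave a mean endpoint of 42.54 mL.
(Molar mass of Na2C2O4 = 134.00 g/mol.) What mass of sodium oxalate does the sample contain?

4.560 g

2 MnO4^- + 5 C2O4^2- + 16 H^+ → 2 Mn^2+ + 10 CO2 + 8 H2O
n(KMnO4) per titration = 0.04254 × 0.03200 = 1.361 × 10^-3 mol
From the 5:2 ratio, n(Na2C2O4) in each aliquot = 5/2 × 1.361 × 10^-3 = 3.403 × 10^-3 mol
n(Na2C2O4) in the whole flask = 3.403 × 10^-3 × 250.0/25.00 = 0.03403 mol
mass of Na2C2O4 = 0.03403 × 134.00 = 4.560 g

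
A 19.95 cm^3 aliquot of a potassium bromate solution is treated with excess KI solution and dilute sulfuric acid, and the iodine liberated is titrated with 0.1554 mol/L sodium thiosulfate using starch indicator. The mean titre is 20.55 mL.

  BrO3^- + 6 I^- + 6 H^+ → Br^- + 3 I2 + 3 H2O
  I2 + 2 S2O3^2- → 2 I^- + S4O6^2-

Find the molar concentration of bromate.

n(S2O3^2-) = 0.02055 × 0.1554 = 3.193 × 10^-3 mol
n(I2) = n(S2O3^2-)/2 = 1.597 × 10^-3 mol
From the 1:3 ratio, n(BrO3^-) in the aliquot = 1/3 × 1.597 × 10^-3 = 5.322 × 10^-4 mol
[BrO3^-] = 5.322 × 10^-4 / 0.01995 = 0.02668 mol/L

0.02668 mol/L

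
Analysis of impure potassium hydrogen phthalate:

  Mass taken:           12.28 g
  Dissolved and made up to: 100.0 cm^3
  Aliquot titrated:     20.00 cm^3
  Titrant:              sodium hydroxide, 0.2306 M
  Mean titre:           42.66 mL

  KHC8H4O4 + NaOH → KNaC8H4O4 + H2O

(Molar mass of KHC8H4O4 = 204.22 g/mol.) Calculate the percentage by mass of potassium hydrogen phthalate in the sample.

n(NaOH) per titration = 0.04266 × 0.2306 = 9.837 × 10^-3 mol
n(KHC8H4O4) in each aliquot = 9.837 × 10^-3 mol (1:1 ratio)
n(KHC8H4O4) in the whole flask = 9.837 × 10^-3 × 100.0/20.00 = 0.04919 mol
mass of KHC8H4O4 = 0.04919 × 204.22 = 10.04 g
% KHC8H4O4 = 10.04 / 12.28 × 100 = 81.80 %

81.80 %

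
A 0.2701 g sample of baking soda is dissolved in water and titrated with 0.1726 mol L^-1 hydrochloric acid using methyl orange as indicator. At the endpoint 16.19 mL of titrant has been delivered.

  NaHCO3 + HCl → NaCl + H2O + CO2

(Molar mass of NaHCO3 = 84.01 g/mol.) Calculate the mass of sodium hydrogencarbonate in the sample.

0.2348 g

n(HCl) = 0.01619 L × 0.1726 mol/L = 2.794 × 10^-3 mol
n(NaHCO3) = 2.794 × 10^-3 mol (1:1 ratio)
mass of NaHCO3 = 2.794 × 10^-3 × 84.01 g/mol = 0.2348 g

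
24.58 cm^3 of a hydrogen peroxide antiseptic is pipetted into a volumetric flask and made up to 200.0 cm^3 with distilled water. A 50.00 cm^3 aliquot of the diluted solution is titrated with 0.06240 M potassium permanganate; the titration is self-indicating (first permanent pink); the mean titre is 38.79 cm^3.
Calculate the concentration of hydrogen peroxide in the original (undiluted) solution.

2 MnO4^- + 5 H2O2 + 6 H^+ → 2 Mn^2+ + 5 O2 + 8 H2O
n(KMnO4) = 0.03879 × 0.06240 = 2.420 × 10^-3 mol
From the 5:2 ratio, n(H2O2) in the aliquot = 5/2 × 2.420 × 10^-3 = 6.051 × 10^-3 mol
[H2O2]_dilute = 6.051 × 10^-3 / 0.05000 = 0.1210 mol/L
Dilution factor = 200.0 / 24.58 = 8.137
[H2O2]_stock = 0.1210 × 8.137 = 0.9847 mol/L

0.9847 M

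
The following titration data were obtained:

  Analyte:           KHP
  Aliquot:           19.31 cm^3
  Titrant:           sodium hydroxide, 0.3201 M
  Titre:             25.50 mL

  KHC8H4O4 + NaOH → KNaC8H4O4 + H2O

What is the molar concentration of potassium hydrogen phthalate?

n(NaOH) = 0.02550 L × 0.3201 mol/L = 8.163 × 10^-3 mol
n(KHC8H4O4) = 8.163 × 10^-3 mol (1:1 mole ratio)
[KHC8H4O4] = 8.163 × 10^-3 mol / 0.01931 L = 0.4227 mol/L

0.4227 M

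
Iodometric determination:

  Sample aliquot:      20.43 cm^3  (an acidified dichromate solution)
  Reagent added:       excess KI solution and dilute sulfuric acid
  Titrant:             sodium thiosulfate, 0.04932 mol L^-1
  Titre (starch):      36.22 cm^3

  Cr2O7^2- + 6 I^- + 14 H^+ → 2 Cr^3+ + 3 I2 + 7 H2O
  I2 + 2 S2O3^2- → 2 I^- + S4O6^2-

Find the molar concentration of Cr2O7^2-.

n(S2O3^2-) = 0.03622 × 0.04932 = 1.786 × 10^-3 mol
n(I2) = n(S2O3^2-)/2 = 8.932 × 10^-4 mol
From the 1:3 ratio, n(Cr2O7^2-) in the aliquot = 1/3 × 8.932 × 10^-4 = 2.977 × 10^-4 mol
[Cr2O7^2-] = 2.977 × 10^-4 / 0.02043 = 0.01457 mol/L

0.01457 mol/L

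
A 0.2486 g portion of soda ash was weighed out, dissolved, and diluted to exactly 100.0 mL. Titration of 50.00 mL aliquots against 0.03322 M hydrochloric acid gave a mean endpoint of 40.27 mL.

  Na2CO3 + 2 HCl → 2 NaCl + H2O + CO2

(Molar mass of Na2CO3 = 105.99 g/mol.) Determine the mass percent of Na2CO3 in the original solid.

57.04 %

n(HCl) per titration = 0.04027 × 0.03322 = 1.338 × 10^-3 mol
From the 1:2 ratio, n(Na2CO3) in each aliquot = 1/2 × 1.338 × 10^-3 = 6.689 × 10^-4 mol
n(Na2CO3) in the whole flask = 6.689 × 10^-4 × 100.0/50.00 = 1.338 × 10^-3 mol
mass of Na2CO3 = 1.338 × 10^-3 × 105.99 = 0.1418 g
% Na2CO3 = 0.1418 / 0.2486 × 100 = 57.04 %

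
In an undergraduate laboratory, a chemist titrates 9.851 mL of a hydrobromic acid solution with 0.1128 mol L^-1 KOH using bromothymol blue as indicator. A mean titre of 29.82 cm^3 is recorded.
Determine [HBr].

0.3415 mol/L

HBr + KOH → KBr + H2O
n(KOH) = 0.02982 L × 0.1128 mol/L = 3.364 × 10^-3 mol
n(HBr) = 3.364 × 10^-3 mol (1:1 mole ratio)
[HBr] = 3.364 × 10^-3 mol / 0.009851 L = 0.3415 mol/L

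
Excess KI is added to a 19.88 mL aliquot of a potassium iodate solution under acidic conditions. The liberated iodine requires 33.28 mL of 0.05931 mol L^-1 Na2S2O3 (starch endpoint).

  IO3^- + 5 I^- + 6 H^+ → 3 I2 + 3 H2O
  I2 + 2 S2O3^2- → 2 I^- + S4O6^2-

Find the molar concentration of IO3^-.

0.01655 mol/L

n(S2O3^2-) = 0.03328 × 0.05931 = 1.974 × 10^-3 mol
n(I2) = n(S2O3^2-)/2 = 9.869 × 10^-4 mol
From the 1:3 ratio, n(IO3^-) in the aliquot = 1/3 × 9.869 × 10^-4 = 3.290 × 10^-4 mol
[IO3^-] = 3.290 × 10^-4 / 0.01988 = 0.01655 mol/L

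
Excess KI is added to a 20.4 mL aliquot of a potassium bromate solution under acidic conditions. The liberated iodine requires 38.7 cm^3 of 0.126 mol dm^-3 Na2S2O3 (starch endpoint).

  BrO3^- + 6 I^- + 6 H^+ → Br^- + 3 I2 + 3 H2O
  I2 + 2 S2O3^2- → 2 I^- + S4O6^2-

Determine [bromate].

n(S2O3^2-) = 0.0387 × 0.126 = 4.88 × 10^-3 mol
n(I2) = n(S2O3^2-)/2 = 2.44 × 10^-3 mol
From the 1:3 ratio, n(BrO3^-) in the aliquot = 1/3 × 2.44 × 10^-3 = 8.13 × 10^-4 mol
[BrO3^-] = 8.13 × 10^-4 / 0.0204 = 0.0398 mol/L

0.0398 mol/L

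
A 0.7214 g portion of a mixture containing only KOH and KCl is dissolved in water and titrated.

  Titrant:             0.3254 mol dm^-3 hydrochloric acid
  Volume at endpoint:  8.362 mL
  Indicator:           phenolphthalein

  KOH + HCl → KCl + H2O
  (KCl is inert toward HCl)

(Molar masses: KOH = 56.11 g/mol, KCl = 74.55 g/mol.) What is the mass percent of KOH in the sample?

n(HCl) = 0.008362 × 0.3254 = 2.721 × 10^-3 mol
Let x = n(KOH), y = n(KCl).
Titrant: 1x = 2.721 × 10^-3;  mass: 56.11x + 74.55y = 0.7214
Solving, x = 2.721 × 10^-3 mol, y = 7.629 × 10^-3 mol
mass of KOH = 2.721 × 10^-3 × 56.11 = 0.1527 g
% KOH = 0.1527 / 0.7214 × 100 = 21.16 %

21.16 %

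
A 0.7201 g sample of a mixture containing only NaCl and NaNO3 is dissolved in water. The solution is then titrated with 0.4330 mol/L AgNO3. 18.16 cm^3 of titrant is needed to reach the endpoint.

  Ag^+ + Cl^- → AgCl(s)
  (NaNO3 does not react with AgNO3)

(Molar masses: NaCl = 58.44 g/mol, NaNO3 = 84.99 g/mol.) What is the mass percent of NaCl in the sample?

63.81 %

n(AgNO3) = 0.01816 × 0.4330 = 7.863 × 10^-3 mol
Let x = n(NaCl), y = n(NaNO3).
Titrant: 1x = 7.863 × 10^-3;  mass: 58.44x + 84.99y = 0.7201
Solving, x = 7.863 × 10^-3 mol, y = 3.066 × 10^-3 mol
mass of NaCl = 7.863 × 10^-3 × 58.44 = 0.4595 g
% NaCl = 0.4595 / 0.7201 × 100 = 63.81 %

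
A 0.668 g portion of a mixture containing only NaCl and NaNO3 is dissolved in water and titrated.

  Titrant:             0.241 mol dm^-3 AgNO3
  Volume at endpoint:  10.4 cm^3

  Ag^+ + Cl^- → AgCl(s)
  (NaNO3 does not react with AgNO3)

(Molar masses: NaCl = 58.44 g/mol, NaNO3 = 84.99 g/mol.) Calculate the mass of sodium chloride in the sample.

n(AgNO3) = 0.0104 × 0.241 = 2.51 × 10^-3 mol
Let x = n(NaCl), y = n(NaNO3).
Titrant: 1x = 2.51 × 10^-3;  mass: 58.44x + 84.99y = 0.668
Solving, x = 2.51 × 10^-3 mol, y = 6.14 × 10^-3 mol
mass of NaCl = 2.51 × 10^-3 × 58.44 = 0.146 g

0.146 g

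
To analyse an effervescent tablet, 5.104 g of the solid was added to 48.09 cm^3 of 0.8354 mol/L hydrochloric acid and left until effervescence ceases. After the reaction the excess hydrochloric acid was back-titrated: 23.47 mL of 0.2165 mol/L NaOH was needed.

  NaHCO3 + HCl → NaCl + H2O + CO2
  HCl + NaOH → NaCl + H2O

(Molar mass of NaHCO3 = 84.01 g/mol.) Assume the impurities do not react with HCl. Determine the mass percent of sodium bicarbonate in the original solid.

57.76 %

n(HCl) added = 0.04809 × 0.8354 = 0.04017 mol
n(NaOH) used in back-titration = 0.02347 × 0.2165 = 5.081 × 10^-3 mol
n(HCl) left over = 5.081 × 10^-3 mol (1:1 ratio)
n(HCl) consumed by analyte = 0.04017 − 5.081 × 10^-3 = 0.03509 mol
n(NaHCO3) = 0.03509 mol (1:1 ratio)
mass of NaHCO3 = 0.03509 × 84.01 = 2.948 g
% NaHCO3 = 2.948 / 5.104 × 100 = 57.76 %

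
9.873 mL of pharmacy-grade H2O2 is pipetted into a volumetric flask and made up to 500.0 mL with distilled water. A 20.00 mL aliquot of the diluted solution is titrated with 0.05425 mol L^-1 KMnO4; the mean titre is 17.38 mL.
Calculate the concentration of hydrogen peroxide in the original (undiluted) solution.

5.969 mol/L

2 MnO4^- + 5 H2O2 + 6 H^+ → 2 Mn^2+ + 5 O2 + 8 H2O
n(KMnO4) = 0.01738 × 0.05425 = 9.429 × 10^-4 mol
From the 5:2 ratio, n(H2O2) in the aliquot = 5/2 × 9.429 × 10^-4 = 2.357 × 10^-3 mol
[H2O2]_dilute = 2.357 × 10^-3 / 0.02000 = 0.1179 mol/L
Dilution factor = 500.0 / 9.873 = 50.64
[H2O2]_stock = 0.1179 × 50.64 = 5.969 mol/L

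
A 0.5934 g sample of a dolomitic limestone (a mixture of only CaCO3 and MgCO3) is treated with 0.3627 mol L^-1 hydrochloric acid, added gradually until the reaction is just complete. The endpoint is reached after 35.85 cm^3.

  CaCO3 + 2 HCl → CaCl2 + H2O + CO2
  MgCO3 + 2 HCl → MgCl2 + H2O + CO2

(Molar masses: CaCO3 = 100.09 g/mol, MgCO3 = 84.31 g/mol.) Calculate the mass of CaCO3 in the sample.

n(HCl) = 0.03585 × 0.3627 = 0.01300 mol
Let x = n(CaCO3), y = n(MgCO3).
Titrant: 2x + 2y = 0.01300;  mass: 100.09x + 84.31y = 0.5934
Solving, x = 2.869 × 10^-3 mol, y = 3.633 × 10^-3 mol
mass of CaCO3 = 2.869 × 10^-3 × 100.09 = 0.2871 g

0.2871 g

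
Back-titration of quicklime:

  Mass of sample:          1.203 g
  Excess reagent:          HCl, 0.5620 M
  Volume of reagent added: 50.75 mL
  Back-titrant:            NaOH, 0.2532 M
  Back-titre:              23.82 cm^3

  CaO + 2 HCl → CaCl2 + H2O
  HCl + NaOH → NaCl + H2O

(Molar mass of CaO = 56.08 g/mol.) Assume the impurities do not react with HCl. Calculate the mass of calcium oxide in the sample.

0.6306 g

n(HCl) added = 0.05075 × 0.5620 = 0.02852 mol
n(NaOH) used in back-titration = 0.02382 × 0.2532 = 6.031 × 10^-3 mol
n(HCl) left over = 6.031 × 10^-3 mol (1:1 ratio)
n(HCl) consumed by analyte = 0.02852 − 6.031 × 10^-3 = 0.02249 mol
From the 1:2 ratio, n(CaO) = 1/2 × 0.02249 = 0.01125 mol
mass of CaO = 0.01125 × 56.08 = 0.6306 g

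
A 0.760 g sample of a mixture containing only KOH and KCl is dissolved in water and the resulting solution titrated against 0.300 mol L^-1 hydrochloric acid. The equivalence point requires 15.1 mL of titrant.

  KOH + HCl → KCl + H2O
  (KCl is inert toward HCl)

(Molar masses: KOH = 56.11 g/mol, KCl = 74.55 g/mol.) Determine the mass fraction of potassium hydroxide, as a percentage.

33.4 %

n(HCl) = 0.0151 × 0.300 = 4.53 × 10^-3 mol
Let x = n(KOH), y = n(KCl).
Titrant: 1x = 4.53 × 10^-3;  mass: 56.11x + 74.55y = 0.760
Solving, x = 4.53 × 10^-3 mol, y = 6.78 × 10^-3 mol
mass of KOH = 4.53 × 10^-3 × 56.11 = 0.254 g
% KOH = 0.254 / 0.760 × 100 = 33.4 %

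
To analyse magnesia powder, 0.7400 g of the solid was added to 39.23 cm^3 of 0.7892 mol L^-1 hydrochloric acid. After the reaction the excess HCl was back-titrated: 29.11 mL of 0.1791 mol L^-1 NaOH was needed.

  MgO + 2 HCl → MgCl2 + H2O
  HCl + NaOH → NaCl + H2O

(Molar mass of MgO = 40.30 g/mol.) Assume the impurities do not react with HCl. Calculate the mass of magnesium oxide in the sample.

0.5188 g

n(HCl) added = 0.03923 × 0.7892 = 0.03096 mol
n(NaOH) used in back-titration = 0.02911 × 0.1791 = 5.214 × 10^-3 mol
n(HCl) left over = 5.214 × 10^-3 mol (1:1 ratio)
n(HCl) consumed by analyte = 0.03096 − 5.214 × 10^-3 = 0.02575 mol
From the 1:2 ratio, n(MgO) = 1/2 × 0.02575 = 0.01287 mol
mass of MgO = 0.01287 × 40.30 = 0.5188 g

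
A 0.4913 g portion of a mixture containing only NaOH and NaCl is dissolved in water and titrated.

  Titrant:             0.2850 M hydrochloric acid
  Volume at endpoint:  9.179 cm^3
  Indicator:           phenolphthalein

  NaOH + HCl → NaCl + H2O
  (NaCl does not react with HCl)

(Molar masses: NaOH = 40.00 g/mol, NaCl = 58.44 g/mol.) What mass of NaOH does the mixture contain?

n(HCl) = 0.009179 × 0.2850 = 2.616 × 10^-3 mol
Let x = n(NaOH), y = n(NaCl).
Titrant: 1x = 2.616 × 10^-3;  mass: 40.00x + 58.44y = 0.4913
Solving, x = 2.616 × 10^-3 mol, y = 6.616 × 10^-3 mol
mass of NaOH = 2.616 × 10^-3 × 40.00 = 0.1046 g

0.1046 g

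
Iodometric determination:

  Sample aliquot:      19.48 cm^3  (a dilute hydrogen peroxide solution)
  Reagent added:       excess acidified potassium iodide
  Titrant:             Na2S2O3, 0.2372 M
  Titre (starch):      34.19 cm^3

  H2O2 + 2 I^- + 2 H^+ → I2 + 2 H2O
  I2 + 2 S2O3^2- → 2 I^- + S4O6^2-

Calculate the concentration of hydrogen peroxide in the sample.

0.2082 M

n(S2O3^2-) = 0.03419 × 0.2372 = 8.110 × 10^-3 mol
n(I2) = n(S2O3^2-)/2 = 4.055 × 10^-3 mol
n(H2O2) in the aliquot = 4.055 × 10^-3 mol (1:1 ratio)
[H2O2] = 4.055 × 10^-3 / 0.01948 = 0.2082 mol/L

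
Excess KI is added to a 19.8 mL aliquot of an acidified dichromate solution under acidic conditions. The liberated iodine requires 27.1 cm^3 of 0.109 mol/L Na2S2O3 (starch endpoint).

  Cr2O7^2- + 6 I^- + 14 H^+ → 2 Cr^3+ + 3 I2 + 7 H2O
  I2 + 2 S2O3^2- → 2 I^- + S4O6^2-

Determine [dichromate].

n(S2O3^2-) = 0.0271 × 0.109 = 2.95 × 10^-3 mol
n(I2) = n(S2O3^2-)/2 = 1.48 × 10^-3 mol
From the 1:3 ratio, n(Cr2O7^2-) in the aliquot = 1/3 × 1.48 × 10^-3 = 4.92 × 10^-4 mol
[Cr2O7^2-] = 4.92 × 10^-4 / 0.0198 = 0.0249 mol/L

0.0249 mol/L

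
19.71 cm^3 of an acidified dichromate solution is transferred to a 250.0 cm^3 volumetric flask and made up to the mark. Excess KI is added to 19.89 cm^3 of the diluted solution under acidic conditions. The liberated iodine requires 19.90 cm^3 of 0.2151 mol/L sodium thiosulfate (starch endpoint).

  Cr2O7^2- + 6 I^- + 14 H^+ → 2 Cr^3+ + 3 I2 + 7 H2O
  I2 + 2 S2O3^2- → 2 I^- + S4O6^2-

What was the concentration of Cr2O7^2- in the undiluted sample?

n(S2O3^2-) = 0.01990 × 0.2151 = 4.280 × 10^-3 mol
n(I2) = n(S2O3^2-)/2 = 2.140 × 10^-3 mol
From the 1:3 ratio, n(Cr2O7^2-) in the aliquot = 1/3 × 2.140 × 10^-3 = 7.134 × 10^-4 mol
[Cr2O7^2-]_dilute = 7.134 × 10^-4 / 0.01989 = 0.03587 mol/L
[Cr2O7^2-]_original = 0.03587 × 250.0/19.71 = 0.4549 mol/L

0.4549 mol/L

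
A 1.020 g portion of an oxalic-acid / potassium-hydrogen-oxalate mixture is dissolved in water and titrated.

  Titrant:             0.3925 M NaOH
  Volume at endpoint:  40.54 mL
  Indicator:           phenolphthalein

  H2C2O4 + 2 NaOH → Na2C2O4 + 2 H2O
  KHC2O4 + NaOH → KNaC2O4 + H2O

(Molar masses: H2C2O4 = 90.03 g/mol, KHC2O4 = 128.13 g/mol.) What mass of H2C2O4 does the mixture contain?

n(NaOH) = 0.04054 × 0.3925 = 0.01591 mol
Let x = n(H2C2O4), y = n(KHC2O4).
Titrant: 2x + 1y = 0.01591;  mass: 90.03x + 128.13y = 1.020
Solving, x = 6.129 × 10^-3 mol, y = 3.654 × 10^-3 mol
mass of H2C2O4 = 6.129 × 10^-3 × 90.03 = 0.5518 g

0.5518 g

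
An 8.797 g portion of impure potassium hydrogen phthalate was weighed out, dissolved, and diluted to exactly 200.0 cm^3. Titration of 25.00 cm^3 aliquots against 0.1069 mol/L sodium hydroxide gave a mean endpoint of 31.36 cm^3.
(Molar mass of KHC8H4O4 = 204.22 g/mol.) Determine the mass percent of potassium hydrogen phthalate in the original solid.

62.26 %

KHC8H4O4 + NaOH → KNaC8H4O4 + H2O
n(NaOH) per titration = 0.03136 × 0.1069 = 3.352 × 10^-3 mol
n(KHC8H4O4) in each aliquot = 3.352 × 10^-3 mol (1:1 ratio)
n(KHC8H4O4) in the whole flask = 3.352 × 10^-3 × 200.0/25.00 = 0.02682 mol
mass of KHC8H4O4 = 0.02682 × 204.22 = 5.477 g
% KHC8H4O4 = 5.477 / 8.797 × 100 = 62.26 %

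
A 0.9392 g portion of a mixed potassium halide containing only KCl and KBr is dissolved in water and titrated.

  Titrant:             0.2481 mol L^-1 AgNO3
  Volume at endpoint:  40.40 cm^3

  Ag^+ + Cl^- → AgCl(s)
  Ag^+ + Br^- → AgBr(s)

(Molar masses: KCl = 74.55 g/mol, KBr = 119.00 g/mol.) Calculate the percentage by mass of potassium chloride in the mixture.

45.28 %

n(AgNO3) = 0.04040 × 0.2481 = 0.01002 mol
Let x = n(KCl), y = n(KBr).
Titrant: 1x + 1y = 0.01002;  mass: 74.55x + 119.00y = 0.9392
Solving, x = 5.705 × 10^-3 mol, y = 4.319 × 10^-3 mol
mass of KCl = 5.705 × 10^-3 × 74.55 = 0.4253 g
% KCl = 0.4253 / 0.9392 × 100 = 45.28 %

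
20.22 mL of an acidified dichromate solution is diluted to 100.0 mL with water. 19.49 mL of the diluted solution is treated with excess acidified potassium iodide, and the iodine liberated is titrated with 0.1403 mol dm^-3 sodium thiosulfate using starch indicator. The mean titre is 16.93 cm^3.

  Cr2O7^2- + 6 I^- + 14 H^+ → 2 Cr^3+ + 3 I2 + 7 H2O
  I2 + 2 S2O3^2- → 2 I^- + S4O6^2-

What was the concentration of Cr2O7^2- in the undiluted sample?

0.1005 mol/L

n(S2O3^2-) = 0.01693 × 0.1403 = 2.375 × 10^-3 mol
n(I2) = n(S2O3^2-)/2 = 1.188 × 10^-3 mol
From the 1:3 ratio, n(Cr2O7^2-) in the aliquot = 1/3 × 1.188 × 10^-3 = 3.959 × 10^-4 mol
[Cr2O7^2-]_dilute = 3.959 × 10^-4 / 0.01949 = 0.02031 mol/L
[Cr2O7^2-]_original = 0.02031 × 100.0/20.22 = 0.1005 mol/L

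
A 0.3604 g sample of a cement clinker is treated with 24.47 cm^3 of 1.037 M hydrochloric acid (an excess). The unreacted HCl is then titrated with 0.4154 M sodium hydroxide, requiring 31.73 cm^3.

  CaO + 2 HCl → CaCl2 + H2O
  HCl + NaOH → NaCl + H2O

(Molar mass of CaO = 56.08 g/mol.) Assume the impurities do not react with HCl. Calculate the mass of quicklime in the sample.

n(HCl) added = 0.02447 × 1.037 = 0.02538 mol
n(NaOH) used in back-titration = 0.03173 × 0.4154 = 0.01318 mol
n(HCl) left over = 0.01318 mol (1:1 ratio)
n(HCl) consumed by analyte = 0.02538 − 0.01318 = 0.01219 mol
From the 1:2 ratio, n(CaO) = 1/2 × 0.01219 = 6.097 × 10^-3 mol
mass of CaO = 6.097 × 10^-3 × 56.08 = 0.3419 g

0.3419 g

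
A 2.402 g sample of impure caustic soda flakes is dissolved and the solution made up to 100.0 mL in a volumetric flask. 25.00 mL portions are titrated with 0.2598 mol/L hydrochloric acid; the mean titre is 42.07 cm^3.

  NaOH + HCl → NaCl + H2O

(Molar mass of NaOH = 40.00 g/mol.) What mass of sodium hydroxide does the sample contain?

1.749 g

n(HCl) per titration = 0.04207 × 0.2598 = 0.01093 mol
n(NaOH) in each aliquot = 0.01093 mol (1:1 ratio)
n(NaOH) in the whole flask = 0.01093 × 100.0/25.00 = 0.04372 mol
mass of NaOH = 0.04372 × 40.00 = 1.749 g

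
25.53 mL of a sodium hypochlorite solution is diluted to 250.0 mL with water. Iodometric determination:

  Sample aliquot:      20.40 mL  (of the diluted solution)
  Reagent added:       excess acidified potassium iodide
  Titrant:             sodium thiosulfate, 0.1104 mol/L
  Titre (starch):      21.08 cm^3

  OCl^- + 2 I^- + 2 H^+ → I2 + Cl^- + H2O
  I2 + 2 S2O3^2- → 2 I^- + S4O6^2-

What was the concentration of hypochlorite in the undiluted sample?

0.5586 mol/L

n(S2O3^2-) = 0.02108 × 0.1104 = 2.327 × 10^-3 mol
n(I2) = n(S2O3^2-)/2 = 1.164 × 10^-3 mol
n(OCl^-) in the aliquot = 1.164 × 10^-3 mol (1:1 ratio)
[OCl^-]_dilute = 1.164 × 10^-3 / 0.02040 = 0.05704 mol/L
[OCl^-]_original = 0.05704 × 250.0/25.53 = 0.5586 mol/L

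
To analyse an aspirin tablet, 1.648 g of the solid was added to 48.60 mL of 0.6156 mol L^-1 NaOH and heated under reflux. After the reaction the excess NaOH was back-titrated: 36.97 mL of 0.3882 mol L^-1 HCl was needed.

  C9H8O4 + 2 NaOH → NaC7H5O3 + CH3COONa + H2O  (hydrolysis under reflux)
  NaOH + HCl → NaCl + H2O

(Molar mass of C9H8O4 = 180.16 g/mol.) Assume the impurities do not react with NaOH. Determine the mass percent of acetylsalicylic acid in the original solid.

85.09 %

n(NaOH) added = 0.04860 × 0.6156 = 0.02992 mol
n(HCl) used in back-titration = 0.03697 × 0.3882 = 0.01435 mol
n(NaOH) left over = 0.01435 mol (1:1 ratio)
n(NaOH) consumed by analyte = 0.02992 − 0.01435 = 0.01557 mol
From the 1:2 ratio, n(C9H8O4) = 1/2 × 0.01557 = 7.783 × 10^-3 mol
mass of C9H8O4 = 7.783 × 10^-3 × 180.16 = 1.402 g
% C9H8O4 = 1.402 / 1.648 × 100 = 85.09 %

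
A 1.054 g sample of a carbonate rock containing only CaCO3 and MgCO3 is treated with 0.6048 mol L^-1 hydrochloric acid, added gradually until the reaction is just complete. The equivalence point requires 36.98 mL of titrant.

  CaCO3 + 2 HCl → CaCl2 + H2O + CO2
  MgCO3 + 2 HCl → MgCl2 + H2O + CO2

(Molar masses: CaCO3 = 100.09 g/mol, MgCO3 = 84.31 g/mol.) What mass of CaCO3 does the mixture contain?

0.7052 g

n(HCl) = 0.03698 × 0.6048 = 0.02237 mol
Let x = n(CaCO3), y = n(MgCO3).
Titrant: 2x + 2y = 0.02237;  mass: 100.09x + 84.31y = 1.054
Solving, x = 7.046 × 10^-3 mol, y = 4.137 × 10^-3 mol
mass of CaCO3 = 7.046 × 10^-3 × 100.09 = 0.7052 g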